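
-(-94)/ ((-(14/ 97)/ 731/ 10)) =-33326290/ 7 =-4760898.57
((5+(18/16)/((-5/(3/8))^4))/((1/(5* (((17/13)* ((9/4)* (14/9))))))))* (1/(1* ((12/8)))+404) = 7396711857857/159744000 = 46303.53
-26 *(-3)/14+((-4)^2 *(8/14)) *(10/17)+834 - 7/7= 100430/119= 843.95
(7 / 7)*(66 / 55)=6 / 5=1.20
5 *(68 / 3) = 113.33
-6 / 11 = -0.55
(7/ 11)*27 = 189/ 11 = 17.18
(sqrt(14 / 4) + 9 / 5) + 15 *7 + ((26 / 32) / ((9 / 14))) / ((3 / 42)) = sqrt(14) / 2 + 22409 / 180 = 126.37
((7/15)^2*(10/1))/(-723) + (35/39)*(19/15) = 479521/422955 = 1.13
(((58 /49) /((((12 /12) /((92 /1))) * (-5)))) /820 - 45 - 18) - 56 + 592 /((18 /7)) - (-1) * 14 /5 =51528889 /452025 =114.00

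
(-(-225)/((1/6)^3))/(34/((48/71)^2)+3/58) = 1623628800/2486941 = 652.86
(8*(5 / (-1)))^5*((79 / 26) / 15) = -808960000 / 39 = -20742564.10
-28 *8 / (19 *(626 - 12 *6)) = -112 / 5263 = -0.02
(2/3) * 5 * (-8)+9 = -53/3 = -17.67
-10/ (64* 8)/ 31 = -0.00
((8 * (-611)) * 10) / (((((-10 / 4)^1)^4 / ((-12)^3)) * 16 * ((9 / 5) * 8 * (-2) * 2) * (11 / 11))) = -2346.24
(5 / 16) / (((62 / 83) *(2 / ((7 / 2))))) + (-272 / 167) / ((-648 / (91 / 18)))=359801911 / 483076224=0.74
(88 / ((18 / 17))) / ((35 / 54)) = 4488 / 35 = 128.23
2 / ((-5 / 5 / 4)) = -8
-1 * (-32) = 32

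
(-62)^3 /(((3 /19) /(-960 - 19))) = 4433139128 /3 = 1477713042.67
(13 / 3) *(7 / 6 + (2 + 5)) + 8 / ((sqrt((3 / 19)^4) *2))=1175 / 6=195.83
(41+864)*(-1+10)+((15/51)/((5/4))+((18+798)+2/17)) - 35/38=5788439/646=8960.43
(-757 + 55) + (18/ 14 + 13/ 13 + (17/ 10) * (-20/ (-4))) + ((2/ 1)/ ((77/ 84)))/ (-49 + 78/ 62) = -19693997/ 28490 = -691.26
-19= -19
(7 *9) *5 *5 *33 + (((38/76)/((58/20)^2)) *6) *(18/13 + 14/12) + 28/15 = 8524095499/163995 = 51977.78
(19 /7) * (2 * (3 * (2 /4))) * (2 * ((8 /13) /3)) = 304 /91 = 3.34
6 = 6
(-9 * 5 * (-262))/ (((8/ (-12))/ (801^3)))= -9088717661685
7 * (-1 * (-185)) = 1295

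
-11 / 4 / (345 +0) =-11 / 1380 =-0.01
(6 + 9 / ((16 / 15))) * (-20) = -1155 / 4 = -288.75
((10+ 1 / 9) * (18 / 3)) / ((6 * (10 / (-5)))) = -91 / 18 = -5.06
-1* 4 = -4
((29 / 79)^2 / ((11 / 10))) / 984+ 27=911964089 / 33776292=27.00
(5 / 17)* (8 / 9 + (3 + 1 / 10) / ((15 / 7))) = 1051 / 1530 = 0.69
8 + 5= 13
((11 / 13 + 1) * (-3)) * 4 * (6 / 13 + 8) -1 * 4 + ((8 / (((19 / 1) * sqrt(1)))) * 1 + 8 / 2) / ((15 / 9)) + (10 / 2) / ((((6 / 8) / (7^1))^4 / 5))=246462022208 / 1300455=189519.84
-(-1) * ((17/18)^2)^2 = 83521/104976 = 0.80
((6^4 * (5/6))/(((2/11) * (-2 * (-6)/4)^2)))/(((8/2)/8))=1320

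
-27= -27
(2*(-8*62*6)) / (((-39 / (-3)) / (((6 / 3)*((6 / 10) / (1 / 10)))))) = -71424 / 13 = -5494.15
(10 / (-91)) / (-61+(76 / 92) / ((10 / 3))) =2300 / 1271543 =0.00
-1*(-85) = 85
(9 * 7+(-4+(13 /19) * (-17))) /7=900 /133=6.77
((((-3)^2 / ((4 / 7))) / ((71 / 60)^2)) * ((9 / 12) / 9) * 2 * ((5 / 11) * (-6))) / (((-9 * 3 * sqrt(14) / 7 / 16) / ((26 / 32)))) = 68250 * sqrt(14) / 55451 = 4.61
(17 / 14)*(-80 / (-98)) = 340 / 343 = 0.99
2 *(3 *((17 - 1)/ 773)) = 96/ 773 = 0.12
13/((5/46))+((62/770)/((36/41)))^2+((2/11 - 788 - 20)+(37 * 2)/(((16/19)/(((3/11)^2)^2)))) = -15985483123529/23244051600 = -687.72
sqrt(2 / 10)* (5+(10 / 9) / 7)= 2.31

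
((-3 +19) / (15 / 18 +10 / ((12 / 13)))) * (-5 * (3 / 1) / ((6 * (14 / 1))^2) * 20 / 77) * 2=-40 / 26411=-0.00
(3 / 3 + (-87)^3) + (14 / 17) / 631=-7063750940 / 10727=-658502.00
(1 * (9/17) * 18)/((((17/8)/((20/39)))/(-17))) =-8640/221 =-39.10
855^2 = 731025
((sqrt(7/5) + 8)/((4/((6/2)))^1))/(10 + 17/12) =9* sqrt(35)/685 + 72/137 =0.60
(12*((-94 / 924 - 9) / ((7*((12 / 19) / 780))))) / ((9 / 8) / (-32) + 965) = -2658905600 / 133149709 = -19.97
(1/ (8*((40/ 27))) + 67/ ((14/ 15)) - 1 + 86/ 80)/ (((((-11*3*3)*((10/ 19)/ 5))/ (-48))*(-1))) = -1020661/ 3080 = -331.38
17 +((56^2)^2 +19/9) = 88510636/9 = 9834515.11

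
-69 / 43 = -1.60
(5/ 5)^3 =1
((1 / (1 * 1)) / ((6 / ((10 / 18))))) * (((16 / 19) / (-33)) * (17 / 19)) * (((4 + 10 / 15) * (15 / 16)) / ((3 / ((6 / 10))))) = -595 / 321651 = -0.00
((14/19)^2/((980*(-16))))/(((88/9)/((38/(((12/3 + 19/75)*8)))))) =-135/34135552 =-0.00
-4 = -4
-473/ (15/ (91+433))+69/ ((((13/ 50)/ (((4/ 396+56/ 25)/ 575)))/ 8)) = -59041692/ 3575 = -16515.16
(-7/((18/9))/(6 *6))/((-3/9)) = 7/24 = 0.29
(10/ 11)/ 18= 5/ 99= 0.05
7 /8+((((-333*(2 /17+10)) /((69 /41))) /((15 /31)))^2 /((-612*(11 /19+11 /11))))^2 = 193161292280503342813424070407 /615520346814955125000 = 313817883.16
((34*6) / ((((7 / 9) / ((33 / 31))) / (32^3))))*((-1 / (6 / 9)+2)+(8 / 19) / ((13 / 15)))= 483432136704 / 53599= 9019424.55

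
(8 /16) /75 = 1 /150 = 0.01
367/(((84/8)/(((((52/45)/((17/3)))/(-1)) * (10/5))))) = -76336/5355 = -14.26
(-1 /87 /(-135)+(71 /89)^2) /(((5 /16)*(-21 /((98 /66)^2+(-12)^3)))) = 1780594151523296 /10637760620025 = 167.38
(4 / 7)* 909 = 3636 / 7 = 519.43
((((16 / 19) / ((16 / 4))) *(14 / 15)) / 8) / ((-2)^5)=-7 / 9120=-0.00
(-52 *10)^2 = 270400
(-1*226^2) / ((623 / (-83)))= 4239308 / 623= 6804.67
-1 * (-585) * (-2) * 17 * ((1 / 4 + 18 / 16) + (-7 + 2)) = 288405 / 4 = 72101.25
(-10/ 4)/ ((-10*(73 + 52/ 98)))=49/ 14412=0.00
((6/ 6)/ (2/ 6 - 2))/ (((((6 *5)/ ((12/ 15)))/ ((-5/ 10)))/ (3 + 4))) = 7/ 125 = 0.06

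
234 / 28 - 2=89 / 14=6.36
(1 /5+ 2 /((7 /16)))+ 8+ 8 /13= 6091 /455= 13.39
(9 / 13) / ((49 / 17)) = 153 / 637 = 0.24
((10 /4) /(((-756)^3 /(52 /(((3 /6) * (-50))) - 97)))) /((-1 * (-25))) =2477 /108020304000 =0.00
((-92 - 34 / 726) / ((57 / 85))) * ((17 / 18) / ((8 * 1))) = -16.20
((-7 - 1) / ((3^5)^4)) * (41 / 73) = -328 / 254535261273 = -0.00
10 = 10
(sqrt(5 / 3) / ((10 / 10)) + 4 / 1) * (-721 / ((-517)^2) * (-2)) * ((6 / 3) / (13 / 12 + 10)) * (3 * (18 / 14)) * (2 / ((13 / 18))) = 1601856 * sqrt(15) / 462142681 + 19222272 / 462142681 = 0.06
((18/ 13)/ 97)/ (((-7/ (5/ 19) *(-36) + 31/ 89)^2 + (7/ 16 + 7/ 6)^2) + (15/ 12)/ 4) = 8212492800/ 527962533709167661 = 0.00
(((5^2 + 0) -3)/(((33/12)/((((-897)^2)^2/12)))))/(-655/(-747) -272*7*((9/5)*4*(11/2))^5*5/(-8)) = 15500145680516250/4161789957238171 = 3.72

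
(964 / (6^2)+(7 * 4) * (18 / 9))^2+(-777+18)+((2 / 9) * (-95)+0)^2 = 529646 / 81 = 6538.84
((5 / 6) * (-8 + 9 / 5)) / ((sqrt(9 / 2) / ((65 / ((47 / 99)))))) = -22165 * sqrt(2) / 94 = -333.47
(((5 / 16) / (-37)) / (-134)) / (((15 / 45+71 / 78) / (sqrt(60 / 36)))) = 65 * sqrt(15) / 3847408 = 0.00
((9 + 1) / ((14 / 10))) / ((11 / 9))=450 / 77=5.84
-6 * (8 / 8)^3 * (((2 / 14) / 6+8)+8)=-673 / 7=-96.14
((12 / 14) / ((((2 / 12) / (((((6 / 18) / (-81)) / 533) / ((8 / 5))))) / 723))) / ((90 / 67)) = -16147 / 1208844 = -0.01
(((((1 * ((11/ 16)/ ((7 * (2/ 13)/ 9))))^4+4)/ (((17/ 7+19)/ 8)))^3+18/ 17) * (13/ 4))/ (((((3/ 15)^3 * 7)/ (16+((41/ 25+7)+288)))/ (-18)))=-36065587512202004094437106128792136580049/ 1621998168325679792888217600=-22235282515411.83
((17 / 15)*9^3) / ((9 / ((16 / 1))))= 7344 / 5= 1468.80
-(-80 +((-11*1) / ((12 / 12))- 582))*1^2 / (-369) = -673 / 369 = -1.82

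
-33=-33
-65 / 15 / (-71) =13 / 213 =0.06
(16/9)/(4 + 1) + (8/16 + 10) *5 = 4757/90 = 52.86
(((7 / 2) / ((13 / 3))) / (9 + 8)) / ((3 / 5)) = 35 / 442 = 0.08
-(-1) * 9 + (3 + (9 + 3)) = 24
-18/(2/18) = -162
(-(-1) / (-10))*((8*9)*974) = -7012.80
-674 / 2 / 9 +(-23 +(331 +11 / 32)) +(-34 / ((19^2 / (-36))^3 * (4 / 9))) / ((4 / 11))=3673299383467 / 13549213728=271.11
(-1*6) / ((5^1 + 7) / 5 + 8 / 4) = -1.36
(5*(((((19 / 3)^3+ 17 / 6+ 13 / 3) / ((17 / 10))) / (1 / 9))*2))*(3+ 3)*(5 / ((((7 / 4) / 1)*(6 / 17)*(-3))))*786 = -527930000 / 3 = -175976666.67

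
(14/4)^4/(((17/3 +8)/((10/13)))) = 36015/4264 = 8.45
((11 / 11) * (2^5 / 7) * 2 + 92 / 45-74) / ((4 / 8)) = -125.63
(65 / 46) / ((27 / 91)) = 5915 / 1242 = 4.76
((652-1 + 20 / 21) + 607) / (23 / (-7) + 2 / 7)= -26438 / 63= -419.65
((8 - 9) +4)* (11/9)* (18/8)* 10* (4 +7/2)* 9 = 22275/4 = 5568.75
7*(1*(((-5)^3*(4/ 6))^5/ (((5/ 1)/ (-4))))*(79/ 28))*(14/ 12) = 54003906250000/ 729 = 74079432441.70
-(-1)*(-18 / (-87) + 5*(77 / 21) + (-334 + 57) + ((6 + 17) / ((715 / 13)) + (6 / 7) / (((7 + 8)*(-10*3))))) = -14405278 / 55825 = -258.04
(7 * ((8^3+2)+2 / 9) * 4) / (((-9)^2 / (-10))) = -1295840 / 729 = -1777.56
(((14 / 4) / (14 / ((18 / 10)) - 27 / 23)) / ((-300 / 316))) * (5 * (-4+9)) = -38157 / 2734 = -13.96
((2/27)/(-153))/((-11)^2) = -2/499851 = -0.00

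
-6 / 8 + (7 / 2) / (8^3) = -761 / 1024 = -0.74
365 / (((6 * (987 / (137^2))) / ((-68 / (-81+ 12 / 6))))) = 995.74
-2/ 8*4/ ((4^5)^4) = -1/ 1099511627776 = -0.00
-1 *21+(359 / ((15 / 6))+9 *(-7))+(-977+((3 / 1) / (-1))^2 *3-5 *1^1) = -4477 / 5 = -895.40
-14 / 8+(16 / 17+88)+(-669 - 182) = -51939 / 68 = -763.81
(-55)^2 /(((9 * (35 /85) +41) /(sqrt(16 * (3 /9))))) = 10285 * sqrt(3) /114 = 156.26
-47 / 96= -0.49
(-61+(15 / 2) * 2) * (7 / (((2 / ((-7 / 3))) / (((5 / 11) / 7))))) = 805 / 33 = 24.39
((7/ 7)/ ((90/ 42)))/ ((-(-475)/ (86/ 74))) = 301/ 263625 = 0.00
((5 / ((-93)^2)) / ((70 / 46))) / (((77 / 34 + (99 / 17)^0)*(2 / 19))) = 7429 / 6720273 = 0.00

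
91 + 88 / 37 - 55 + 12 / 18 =4334 / 111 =39.05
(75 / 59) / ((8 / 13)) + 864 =408783 / 472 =866.07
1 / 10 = 0.10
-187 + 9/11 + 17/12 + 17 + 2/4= -22079/132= -167.27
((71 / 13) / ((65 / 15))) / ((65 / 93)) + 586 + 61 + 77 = 7972949 / 10985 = 725.80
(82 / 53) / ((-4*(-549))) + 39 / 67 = 2272313 / 3898998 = 0.58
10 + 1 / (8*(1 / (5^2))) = 105 / 8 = 13.12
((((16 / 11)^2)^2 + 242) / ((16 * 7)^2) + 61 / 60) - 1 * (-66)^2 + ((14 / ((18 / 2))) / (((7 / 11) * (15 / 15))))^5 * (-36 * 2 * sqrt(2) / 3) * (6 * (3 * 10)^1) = -824581120 * sqrt(2) / 2187 - 5998637072377 / 1377425280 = -537566.58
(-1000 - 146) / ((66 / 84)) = -1458.55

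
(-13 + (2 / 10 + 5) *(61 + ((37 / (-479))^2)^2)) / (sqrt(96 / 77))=80070314071787 *sqrt(462) / 6317180697720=272.44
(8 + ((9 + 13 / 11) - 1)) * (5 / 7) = 135 / 11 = 12.27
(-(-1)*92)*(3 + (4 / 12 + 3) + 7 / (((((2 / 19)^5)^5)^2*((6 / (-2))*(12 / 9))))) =-4184342045959675988069070450926127498831058995645953654511868880731 / 3377699720527872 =-1238814101955084601316140000000000000000000000000000.00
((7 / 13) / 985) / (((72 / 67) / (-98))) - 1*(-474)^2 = -103571165461 / 460980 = -224676.05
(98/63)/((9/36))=56/9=6.22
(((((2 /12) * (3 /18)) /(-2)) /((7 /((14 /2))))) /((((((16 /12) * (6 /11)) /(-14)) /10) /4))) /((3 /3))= 385 /36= 10.69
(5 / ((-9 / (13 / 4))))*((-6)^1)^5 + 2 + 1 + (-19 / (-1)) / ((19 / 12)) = 14055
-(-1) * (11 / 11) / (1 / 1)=1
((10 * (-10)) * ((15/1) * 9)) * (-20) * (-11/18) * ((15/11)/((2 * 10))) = -11250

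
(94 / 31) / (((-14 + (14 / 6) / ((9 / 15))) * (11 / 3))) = -2538 / 31031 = -0.08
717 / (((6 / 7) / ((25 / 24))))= 41825 / 48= 871.35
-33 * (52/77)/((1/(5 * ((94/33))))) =-24440/77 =-317.40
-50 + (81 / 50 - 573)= -31069 / 50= -621.38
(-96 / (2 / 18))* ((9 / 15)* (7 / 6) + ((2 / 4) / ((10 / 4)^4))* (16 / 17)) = -6536592 / 10625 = -615.21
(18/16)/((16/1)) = 9/128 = 0.07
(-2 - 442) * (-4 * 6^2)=63936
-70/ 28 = -5/ 2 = -2.50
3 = 3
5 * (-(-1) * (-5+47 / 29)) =-16.90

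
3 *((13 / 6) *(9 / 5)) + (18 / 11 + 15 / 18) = 2338 / 165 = 14.17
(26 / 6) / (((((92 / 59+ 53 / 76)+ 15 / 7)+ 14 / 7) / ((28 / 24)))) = 1428154 / 1807821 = 0.79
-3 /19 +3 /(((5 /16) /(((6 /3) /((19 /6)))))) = 561 /95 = 5.91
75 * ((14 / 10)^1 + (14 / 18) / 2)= 805 / 6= 134.17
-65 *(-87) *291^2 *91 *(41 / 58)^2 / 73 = 2525978763945 / 8468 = 298296972.60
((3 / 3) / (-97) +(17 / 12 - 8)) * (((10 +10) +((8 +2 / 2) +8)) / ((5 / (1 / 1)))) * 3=-56795 / 388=-146.38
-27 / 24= -9 / 8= -1.12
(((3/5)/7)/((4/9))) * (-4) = -27/35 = -0.77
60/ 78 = 10/ 13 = 0.77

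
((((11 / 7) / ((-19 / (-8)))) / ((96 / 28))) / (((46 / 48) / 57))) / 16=33 / 46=0.72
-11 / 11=-1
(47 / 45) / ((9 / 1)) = 47 / 405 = 0.12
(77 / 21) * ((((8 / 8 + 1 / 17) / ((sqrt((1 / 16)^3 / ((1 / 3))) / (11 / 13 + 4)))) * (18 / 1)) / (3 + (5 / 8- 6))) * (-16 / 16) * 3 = 38320128 * sqrt(3) / 4199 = 15806.72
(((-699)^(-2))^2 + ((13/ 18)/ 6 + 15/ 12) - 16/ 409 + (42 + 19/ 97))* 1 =412252925632368421/ 9471172471575273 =43.53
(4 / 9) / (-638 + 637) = -4 / 9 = -0.44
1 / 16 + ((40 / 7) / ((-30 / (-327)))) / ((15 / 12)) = 27939 / 560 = 49.89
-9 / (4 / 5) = -45 / 4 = -11.25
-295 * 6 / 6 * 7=-2065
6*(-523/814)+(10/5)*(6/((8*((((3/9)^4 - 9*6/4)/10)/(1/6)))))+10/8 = -1985185/711436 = -2.79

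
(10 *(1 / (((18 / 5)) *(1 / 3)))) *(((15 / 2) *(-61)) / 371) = -7625 / 742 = -10.28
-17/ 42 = -0.40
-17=-17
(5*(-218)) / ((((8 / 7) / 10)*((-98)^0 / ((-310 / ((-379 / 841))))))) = -2486521625 / 379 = -6560743.07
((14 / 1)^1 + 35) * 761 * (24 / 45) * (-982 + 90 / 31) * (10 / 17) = -18108731648 / 1581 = -11453973.21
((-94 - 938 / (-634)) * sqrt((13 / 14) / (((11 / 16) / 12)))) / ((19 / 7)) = -117316 * sqrt(6006) / 66253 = -137.23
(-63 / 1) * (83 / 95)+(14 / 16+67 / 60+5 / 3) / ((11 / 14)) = -631841 / 12540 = -50.39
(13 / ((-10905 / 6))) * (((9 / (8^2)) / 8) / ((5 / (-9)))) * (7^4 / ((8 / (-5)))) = -2528253 / 7444480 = -0.34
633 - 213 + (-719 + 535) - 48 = 188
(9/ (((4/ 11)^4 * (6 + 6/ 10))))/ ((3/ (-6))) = -19965/ 128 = -155.98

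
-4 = -4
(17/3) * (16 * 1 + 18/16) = 2329/24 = 97.04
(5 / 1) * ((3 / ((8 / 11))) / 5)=33 / 8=4.12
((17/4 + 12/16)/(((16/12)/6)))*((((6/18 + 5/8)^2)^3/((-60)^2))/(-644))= -6436343/856141332480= -0.00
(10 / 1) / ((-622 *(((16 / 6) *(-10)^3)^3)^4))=-531441 / 4274351452979200000000000000000000000000000000000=-0.00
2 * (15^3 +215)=7180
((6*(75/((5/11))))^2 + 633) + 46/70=34325678/35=980733.66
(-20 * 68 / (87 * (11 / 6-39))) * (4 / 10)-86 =-555074 / 6467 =-85.83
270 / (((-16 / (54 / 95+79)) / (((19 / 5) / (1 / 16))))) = -81637.20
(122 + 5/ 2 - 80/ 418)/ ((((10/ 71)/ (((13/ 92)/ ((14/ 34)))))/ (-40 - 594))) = -36922350881/ 192280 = -192023.88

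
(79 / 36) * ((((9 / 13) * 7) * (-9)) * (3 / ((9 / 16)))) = -6636 / 13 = -510.46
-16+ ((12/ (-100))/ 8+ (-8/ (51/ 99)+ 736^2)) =1841659149/ 3400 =541664.46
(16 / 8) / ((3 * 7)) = 2 / 21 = 0.10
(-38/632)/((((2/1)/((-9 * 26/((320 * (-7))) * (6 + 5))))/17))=-415701/707840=-0.59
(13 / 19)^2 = 169 / 361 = 0.47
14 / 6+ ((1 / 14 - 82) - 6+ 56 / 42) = -3539 / 42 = -84.26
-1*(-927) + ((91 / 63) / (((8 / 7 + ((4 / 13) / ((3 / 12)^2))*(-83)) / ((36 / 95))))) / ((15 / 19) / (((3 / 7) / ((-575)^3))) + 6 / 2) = 285891370992319783 / 308404930951800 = 927.00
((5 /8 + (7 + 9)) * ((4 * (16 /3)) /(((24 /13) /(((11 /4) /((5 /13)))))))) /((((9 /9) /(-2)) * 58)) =-247247 /5220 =-47.37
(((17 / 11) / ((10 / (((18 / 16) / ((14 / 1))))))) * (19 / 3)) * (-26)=-12597 / 6160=-2.04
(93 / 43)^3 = 804357 / 79507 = 10.12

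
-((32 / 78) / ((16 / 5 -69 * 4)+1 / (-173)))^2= -191545600 / 84697104828609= -0.00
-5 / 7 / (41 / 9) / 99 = -5 / 3157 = -0.00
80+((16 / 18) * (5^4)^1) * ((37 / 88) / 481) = 103585 / 1287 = 80.49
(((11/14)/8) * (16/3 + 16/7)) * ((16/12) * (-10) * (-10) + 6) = 45980/441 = 104.26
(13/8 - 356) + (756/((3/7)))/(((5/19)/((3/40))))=29673/200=148.36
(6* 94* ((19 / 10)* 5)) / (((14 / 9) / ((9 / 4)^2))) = 1952991 / 112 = 17437.42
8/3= 2.67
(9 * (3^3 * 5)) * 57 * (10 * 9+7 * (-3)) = 4778595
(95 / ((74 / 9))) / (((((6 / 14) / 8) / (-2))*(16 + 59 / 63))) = -1005480 / 39479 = -25.47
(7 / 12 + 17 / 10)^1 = 137 / 60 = 2.28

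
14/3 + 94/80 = 701/120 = 5.84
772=772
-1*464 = -464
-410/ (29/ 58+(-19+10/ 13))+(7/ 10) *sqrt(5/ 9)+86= 7 *sqrt(5)/ 30+50306/ 461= 109.65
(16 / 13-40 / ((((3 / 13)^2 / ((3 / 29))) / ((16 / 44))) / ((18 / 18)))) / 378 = -168104 / 2351349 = -0.07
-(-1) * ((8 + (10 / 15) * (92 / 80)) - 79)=-2107 / 30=-70.23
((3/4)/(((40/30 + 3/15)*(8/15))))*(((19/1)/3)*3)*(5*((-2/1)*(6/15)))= -12825/184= -69.70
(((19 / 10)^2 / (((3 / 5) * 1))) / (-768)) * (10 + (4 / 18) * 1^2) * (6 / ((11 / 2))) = -0.09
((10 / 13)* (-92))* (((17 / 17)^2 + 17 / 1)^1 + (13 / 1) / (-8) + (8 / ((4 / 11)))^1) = -35305 / 13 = -2715.77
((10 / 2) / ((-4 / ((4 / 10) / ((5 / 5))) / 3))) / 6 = -1 / 4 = -0.25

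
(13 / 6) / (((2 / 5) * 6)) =0.90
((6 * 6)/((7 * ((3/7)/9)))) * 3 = 324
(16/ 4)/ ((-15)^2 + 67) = 1/ 73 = 0.01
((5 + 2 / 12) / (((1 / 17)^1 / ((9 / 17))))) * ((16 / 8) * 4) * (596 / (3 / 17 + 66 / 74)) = 2905351 / 14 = 207525.07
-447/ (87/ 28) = -4172/ 29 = -143.86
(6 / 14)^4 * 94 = 7614 / 2401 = 3.17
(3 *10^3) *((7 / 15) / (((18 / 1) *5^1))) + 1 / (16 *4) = 8969 / 576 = 15.57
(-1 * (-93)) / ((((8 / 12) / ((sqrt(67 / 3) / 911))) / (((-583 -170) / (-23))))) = 70029 * sqrt(201) / 41906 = 23.69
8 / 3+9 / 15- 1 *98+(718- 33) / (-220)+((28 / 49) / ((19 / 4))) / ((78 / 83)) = -37170337 / 380380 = -97.72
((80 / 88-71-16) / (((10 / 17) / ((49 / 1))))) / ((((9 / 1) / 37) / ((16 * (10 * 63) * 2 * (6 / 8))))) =-4903497816 / 11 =-445772528.73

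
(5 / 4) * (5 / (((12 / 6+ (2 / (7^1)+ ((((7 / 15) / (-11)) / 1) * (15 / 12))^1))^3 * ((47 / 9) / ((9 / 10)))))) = 39937506840 / 412663010209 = 0.10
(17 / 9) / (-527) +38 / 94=5254 / 13113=0.40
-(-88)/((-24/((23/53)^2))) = -5819/8427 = -0.69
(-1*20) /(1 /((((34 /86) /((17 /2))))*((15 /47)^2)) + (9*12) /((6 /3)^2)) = -9000 /107137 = -0.08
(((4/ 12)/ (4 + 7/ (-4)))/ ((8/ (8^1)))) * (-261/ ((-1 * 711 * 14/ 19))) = 1102/ 14931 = 0.07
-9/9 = -1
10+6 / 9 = 32 / 3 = 10.67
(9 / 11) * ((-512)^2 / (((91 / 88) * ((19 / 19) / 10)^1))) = 188743680 / 91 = 2074106.37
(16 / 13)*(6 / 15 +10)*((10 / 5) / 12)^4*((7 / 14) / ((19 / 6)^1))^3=0.00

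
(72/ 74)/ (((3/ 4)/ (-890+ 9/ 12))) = -42684/ 37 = -1153.62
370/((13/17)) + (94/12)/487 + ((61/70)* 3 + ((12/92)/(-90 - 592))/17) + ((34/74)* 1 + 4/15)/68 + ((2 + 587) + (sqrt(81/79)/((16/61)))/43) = 549* sqrt(79)/54352 + 14107813405311719/13117602437940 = 1075.58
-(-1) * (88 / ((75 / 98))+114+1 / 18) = 103069 / 450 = 229.04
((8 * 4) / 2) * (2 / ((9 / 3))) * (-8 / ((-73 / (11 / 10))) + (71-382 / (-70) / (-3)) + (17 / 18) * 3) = 5897744 / 7665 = 769.44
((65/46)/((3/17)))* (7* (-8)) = -30940/69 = -448.41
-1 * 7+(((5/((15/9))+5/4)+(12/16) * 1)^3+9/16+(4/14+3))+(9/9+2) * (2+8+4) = 18351/112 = 163.85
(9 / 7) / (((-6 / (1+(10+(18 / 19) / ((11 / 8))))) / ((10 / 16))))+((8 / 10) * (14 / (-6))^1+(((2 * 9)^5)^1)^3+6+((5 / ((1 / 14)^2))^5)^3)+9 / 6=37046626188693460277238843970928613322509315153163 / 50160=738569102645403913023102900000000000000000000.00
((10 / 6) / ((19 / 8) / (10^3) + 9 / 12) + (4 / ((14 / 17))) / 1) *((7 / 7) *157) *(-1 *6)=-280696532 / 42133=-6662.15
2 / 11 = 0.18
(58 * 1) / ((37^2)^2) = 58 / 1874161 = 0.00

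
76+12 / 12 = 77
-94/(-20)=47/10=4.70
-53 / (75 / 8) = -424 / 75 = -5.65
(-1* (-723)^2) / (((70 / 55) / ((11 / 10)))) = -63250209 / 140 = -451787.21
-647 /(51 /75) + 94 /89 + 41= -909.41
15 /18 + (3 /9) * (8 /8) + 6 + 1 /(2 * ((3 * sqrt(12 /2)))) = sqrt(6) /36 + 43 /6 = 7.23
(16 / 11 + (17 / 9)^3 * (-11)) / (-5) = 14.54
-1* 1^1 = -1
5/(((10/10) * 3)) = 5/3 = 1.67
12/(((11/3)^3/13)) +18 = 28170/1331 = 21.16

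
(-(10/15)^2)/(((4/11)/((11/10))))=-121/90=-1.34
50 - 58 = -8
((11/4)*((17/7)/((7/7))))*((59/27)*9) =131.35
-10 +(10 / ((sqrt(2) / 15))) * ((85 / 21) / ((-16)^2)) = -10 +2125 * sqrt(2) / 1792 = -8.32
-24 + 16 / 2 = -16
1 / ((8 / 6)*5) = 3 / 20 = 0.15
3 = 3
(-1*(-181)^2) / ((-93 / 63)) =687981 / 31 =22192.94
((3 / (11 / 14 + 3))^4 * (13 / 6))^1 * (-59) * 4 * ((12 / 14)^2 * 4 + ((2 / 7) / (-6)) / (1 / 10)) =-3918253248 / 7890481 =-496.58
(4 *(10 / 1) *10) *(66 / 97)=26400 / 97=272.16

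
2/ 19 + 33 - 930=-17041/ 19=-896.89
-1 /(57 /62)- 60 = -3482 /57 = -61.09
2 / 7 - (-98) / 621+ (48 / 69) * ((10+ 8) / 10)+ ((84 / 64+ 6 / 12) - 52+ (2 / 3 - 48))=-33324149 / 347760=-95.83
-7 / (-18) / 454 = 0.00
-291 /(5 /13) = -3783 /5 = -756.60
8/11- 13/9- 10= -1061/99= -10.72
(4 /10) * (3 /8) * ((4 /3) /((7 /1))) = 1 /35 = 0.03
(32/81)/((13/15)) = 160/351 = 0.46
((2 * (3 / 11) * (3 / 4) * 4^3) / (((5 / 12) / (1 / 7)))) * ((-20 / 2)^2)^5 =6912000000000 / 77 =89766233766.23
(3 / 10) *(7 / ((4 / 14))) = 147 / 20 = 7.35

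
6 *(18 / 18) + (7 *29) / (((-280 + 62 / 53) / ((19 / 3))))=1.39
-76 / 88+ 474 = 10409 / 22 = 473.14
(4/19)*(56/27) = 224/513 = 0.44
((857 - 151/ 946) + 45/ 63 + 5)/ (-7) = -123.22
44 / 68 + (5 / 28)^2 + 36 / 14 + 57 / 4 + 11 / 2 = 306549 / 13328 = 23.00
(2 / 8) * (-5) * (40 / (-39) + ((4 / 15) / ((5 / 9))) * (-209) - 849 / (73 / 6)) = 6089963 / 28470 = 213.91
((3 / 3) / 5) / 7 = 1 / 35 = 0.03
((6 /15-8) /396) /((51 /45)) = -19 /1122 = -0.02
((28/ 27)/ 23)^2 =0.00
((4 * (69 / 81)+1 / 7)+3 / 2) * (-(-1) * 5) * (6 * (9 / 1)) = 9545 / 7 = 1363.57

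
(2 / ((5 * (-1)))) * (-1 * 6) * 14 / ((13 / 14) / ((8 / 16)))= 1176 / 65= 18.09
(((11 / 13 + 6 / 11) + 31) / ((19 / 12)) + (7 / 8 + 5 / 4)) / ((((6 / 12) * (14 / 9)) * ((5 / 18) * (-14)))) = -5679963 / 760760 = -7.47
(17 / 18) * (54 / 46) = 51 / 46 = 1.11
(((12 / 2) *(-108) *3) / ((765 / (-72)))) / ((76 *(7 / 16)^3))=15925248 / 553945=28.75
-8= -8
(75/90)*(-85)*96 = -6800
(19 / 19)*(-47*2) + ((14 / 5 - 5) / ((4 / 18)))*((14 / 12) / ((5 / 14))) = -6317 / 50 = -126.34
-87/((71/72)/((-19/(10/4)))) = 670.51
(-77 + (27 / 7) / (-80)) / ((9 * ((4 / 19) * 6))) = -819793 / 120960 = -6.78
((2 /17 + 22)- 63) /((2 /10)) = -3475 /17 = -204.41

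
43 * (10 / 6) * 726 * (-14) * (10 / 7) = -1040600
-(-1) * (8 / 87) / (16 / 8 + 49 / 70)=80 / 2349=0.03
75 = 75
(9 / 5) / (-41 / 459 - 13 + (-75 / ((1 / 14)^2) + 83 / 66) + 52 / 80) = -181764 / 1485535133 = -0.00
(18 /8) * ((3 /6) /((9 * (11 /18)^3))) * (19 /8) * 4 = 13851 /2662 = 5.20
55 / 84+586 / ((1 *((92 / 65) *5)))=161243 / 1932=83.46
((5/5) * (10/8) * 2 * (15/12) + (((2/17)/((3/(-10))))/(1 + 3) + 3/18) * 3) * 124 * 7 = 98301/34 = 2891.21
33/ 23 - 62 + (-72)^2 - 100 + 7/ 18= 5023.82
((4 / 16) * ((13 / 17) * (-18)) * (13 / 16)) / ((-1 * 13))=117 / 544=0.22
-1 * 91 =-91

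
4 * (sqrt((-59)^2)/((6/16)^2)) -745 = 8399/9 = 933.22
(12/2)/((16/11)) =33/8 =4.12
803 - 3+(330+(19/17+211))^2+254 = 85239262/289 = 294945.54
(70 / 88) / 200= 7 / 1760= 0.00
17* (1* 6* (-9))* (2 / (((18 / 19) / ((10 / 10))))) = -1938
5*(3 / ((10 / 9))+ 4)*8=268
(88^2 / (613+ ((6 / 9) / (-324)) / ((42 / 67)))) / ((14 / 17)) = 1586304 / 103409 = 15.34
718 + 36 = 754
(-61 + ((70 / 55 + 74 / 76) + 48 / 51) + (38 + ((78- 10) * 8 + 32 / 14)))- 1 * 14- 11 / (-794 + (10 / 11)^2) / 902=100307164518889 / 195731487028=512.47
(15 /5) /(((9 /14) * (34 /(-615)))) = -1435 /17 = -84.41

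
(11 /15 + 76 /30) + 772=11629 /15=775.27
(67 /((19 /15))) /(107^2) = 0.00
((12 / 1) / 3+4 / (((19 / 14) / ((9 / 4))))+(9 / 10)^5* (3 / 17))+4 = 475965793 / 32300000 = 14.74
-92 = -92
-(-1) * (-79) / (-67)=79 / 67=1.18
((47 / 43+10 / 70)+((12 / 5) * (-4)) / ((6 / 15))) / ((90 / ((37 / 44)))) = -21127 / 99330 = -0.21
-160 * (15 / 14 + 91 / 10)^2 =-4055552 / 245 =-16553.27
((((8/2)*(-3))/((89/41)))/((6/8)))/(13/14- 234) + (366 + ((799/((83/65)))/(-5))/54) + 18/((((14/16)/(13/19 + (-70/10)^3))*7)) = -778304814472771/1211793485994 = -642.28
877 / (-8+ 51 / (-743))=-651611 / 5995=-108.69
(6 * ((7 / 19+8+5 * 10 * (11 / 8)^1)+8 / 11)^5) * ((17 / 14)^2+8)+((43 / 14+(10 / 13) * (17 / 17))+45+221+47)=12077660748330254293929036151 / 74319499314092032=162509985398.14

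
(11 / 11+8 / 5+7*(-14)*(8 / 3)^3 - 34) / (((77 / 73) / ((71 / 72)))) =-1322281777 / 748440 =-1766.72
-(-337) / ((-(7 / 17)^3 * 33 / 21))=-1655681 / 539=-3071.76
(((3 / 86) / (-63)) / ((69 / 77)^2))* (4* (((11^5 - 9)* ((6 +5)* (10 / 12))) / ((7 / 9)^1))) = -1071734510 / 204723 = -5235.05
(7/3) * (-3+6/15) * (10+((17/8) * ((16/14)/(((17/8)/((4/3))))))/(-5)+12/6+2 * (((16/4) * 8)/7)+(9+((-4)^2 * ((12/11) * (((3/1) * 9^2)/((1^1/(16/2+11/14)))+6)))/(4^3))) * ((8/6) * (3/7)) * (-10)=73720972/3465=21275.89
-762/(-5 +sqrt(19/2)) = 762 *sqrt(38)/31 +7620/31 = 397.33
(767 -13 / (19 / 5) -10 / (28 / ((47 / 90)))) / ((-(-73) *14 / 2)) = 3655123 / 2446668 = 1.49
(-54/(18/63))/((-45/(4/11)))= 84/55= 1.53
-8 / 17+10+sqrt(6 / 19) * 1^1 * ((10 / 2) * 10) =162 / 17+50 * sqrt(114) / 19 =37.63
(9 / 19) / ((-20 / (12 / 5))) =-27 / 475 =-0.06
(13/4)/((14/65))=845/56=15.09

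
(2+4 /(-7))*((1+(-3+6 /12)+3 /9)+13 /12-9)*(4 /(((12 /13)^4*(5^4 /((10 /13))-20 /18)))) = -3113149 /35332416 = -0.09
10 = 10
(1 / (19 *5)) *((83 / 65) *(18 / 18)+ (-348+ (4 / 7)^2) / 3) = -1095139 / 907725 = -1.21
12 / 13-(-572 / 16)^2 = -265645 / 208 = -1277.14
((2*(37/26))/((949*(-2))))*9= -0.01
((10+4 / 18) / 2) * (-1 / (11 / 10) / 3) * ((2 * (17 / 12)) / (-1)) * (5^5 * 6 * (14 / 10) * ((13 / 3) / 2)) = 222381250 / 891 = 249586.14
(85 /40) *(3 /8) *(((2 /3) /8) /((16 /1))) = 17 /4096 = 0.00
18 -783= -765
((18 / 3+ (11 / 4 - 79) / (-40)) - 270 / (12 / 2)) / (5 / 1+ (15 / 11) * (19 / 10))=-13057 / 2672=-4.89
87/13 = 6.69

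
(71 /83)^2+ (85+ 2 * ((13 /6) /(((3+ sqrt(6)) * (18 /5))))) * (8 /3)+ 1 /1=129239510 /558009 - 260 * sqrt(6) /243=228.99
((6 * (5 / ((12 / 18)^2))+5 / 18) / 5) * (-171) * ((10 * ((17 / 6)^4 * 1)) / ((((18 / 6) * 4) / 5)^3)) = -60500524375 / 559872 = -108061.35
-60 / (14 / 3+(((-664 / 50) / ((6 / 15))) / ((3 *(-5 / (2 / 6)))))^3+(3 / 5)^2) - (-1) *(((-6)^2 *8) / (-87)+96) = 146382500148 / 1793103959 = 81.64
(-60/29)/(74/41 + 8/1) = -410/1943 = -0.21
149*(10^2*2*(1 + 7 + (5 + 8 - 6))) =447000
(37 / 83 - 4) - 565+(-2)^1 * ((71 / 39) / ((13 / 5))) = -23984260 / 42081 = -569.95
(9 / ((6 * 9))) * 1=0.17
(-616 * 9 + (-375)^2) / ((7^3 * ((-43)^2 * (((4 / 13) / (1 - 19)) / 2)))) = -15804477 / 634207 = -24.92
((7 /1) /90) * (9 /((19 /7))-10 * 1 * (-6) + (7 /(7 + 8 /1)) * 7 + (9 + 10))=170737 /25650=6.66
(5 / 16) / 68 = 5 / 1088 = 0.00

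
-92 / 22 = -4.18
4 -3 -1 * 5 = -4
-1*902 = -902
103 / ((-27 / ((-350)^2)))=-12617500 / 27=-467314.81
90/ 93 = 30/ 31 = 0.97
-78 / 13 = -6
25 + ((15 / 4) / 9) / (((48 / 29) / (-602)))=-36445 / 288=-126.55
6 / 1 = 6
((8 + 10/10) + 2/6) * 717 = 6692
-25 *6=-150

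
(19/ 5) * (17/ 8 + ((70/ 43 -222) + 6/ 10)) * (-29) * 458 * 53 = 2503480820911/ 4300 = 582204842.07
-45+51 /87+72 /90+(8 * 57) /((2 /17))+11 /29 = 555751 /145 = 3832.77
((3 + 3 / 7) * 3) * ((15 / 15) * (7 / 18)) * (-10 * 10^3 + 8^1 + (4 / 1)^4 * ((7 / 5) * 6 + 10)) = -105632 / 5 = -21126.40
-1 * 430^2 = -184900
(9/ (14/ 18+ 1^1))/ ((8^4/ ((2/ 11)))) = 81/ 360448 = 0.00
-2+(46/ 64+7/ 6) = -0.11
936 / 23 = 40.70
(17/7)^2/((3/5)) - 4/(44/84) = 3547/1617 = 2.19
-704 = -704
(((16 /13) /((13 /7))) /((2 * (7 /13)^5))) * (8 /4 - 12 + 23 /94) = -1151228 /16121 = -71.41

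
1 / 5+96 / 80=7 / 5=1.40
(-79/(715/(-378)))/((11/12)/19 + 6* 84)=6808536/82169945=0.08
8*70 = 560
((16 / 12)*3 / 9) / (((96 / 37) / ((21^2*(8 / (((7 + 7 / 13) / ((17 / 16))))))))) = 8177 / 96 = 85.18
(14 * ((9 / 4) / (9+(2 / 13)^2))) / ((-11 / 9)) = -95823 / 33550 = -2.86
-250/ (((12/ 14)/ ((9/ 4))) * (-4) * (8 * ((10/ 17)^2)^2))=1753941/ 10240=171.28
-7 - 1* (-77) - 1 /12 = 839 /12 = 69.92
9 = 9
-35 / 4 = -8.75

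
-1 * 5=-5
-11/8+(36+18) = 421/8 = 52.62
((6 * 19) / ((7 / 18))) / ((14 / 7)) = 1026 / 7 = 146.57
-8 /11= -0.73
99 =99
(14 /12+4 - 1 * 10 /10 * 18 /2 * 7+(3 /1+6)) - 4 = -317 /6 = -52.83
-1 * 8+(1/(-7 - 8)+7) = -16/15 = -1.07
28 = 28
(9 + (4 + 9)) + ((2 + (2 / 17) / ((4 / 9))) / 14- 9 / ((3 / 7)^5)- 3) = -1107695 / 1836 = -603.32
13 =13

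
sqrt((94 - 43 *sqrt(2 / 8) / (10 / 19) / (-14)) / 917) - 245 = -245 + sqrt(35549470) / 18340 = -244.67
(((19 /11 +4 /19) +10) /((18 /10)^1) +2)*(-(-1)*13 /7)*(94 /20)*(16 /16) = 9920807 /131670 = 75.35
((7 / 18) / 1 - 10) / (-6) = 173 / 108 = 1.60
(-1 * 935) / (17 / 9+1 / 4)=-3060 / 7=-437.14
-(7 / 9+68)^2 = -383161 / 81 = -4730.38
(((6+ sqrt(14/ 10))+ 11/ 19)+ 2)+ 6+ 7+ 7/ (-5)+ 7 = sqrt(35)/ 5+ 2582/ 95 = 28.36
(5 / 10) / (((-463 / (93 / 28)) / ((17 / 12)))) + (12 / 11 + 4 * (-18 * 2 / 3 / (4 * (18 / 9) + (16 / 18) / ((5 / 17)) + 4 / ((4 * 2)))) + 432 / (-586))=-1323174626437 / 346631535712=-3.82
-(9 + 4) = -13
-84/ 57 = -28/ 19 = -1.47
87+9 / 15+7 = 473 / 5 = 94.60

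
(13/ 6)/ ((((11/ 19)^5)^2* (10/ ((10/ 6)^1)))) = 79703861351413/ 933747285636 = 85.36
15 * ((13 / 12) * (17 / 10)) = 221 / 8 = 27.62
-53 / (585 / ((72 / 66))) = -212 / 2145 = -0.10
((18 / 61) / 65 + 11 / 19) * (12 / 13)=527484 / 979355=0.54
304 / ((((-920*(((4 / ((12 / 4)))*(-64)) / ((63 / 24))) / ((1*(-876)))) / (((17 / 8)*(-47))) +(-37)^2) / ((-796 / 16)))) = -166723996572 / 15095354627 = -11.04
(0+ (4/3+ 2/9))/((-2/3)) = -7/3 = -2.33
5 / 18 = 0.28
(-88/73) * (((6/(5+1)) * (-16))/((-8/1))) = -176/73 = -2.41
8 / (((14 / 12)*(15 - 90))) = -16 / 175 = -0.09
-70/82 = -35/41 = -0.85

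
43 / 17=2.53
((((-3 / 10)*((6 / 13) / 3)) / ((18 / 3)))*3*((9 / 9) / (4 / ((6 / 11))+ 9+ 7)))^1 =-9 / 9100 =-0.00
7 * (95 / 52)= 665 / 52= 12.79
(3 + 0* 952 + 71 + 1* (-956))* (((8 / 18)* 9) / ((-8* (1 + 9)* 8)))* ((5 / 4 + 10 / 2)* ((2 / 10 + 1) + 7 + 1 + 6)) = 8379 / 16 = 523.69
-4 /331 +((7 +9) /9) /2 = 2612 /2979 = 0.88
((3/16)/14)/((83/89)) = 267/18592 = 0.01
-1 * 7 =-7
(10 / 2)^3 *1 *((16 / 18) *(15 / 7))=5000 / 21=238.10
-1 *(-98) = 98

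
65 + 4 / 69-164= -6827 / 69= -98.94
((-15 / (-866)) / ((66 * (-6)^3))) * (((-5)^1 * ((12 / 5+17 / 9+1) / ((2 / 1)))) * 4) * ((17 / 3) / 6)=10115 / 166666896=0.00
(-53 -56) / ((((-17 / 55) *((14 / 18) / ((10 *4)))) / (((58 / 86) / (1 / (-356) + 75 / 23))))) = 512468906400 / 136506209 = 3754.18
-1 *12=-12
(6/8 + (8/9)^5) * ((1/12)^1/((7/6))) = 308219/3306744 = 0.09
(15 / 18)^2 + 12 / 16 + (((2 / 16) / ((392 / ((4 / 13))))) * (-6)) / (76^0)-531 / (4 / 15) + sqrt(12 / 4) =-1988.07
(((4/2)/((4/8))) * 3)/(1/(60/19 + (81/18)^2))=5337/19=280.89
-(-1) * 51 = 51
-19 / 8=-2.38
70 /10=7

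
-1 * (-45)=45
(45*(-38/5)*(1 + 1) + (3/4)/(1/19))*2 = -2679/2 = -1339.50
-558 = -558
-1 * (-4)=4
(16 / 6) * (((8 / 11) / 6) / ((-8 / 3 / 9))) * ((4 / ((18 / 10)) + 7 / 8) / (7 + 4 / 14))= -1561 / 3366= -0.46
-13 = -13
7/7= 1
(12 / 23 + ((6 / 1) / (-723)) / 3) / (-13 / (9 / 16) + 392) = 2589 / 1840276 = 0.00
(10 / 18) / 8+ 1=1.07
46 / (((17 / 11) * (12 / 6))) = 253 / 17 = 14.88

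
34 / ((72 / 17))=289 / 36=8.03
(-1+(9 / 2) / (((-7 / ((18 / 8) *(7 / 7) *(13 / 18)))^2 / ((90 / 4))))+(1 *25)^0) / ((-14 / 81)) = -5544045 / 175616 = -31.57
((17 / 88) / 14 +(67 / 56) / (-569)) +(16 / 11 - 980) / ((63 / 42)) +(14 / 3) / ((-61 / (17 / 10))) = -418516514987 / 641422320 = -652.48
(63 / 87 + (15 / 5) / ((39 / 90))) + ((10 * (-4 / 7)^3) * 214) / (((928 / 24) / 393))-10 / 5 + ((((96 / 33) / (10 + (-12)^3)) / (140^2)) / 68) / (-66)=-555603385956224761 / 137092651495800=-4052.76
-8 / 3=-2.67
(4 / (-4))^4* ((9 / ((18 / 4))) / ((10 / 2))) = 2 / 5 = 0.40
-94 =-94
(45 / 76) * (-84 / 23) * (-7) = 15.14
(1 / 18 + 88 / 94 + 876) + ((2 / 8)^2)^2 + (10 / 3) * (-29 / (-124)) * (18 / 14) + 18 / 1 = 21054603919 / 23498496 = 896.00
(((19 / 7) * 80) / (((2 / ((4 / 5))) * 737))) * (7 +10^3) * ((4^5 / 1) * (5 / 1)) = 3134750720 / 5159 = 607627.59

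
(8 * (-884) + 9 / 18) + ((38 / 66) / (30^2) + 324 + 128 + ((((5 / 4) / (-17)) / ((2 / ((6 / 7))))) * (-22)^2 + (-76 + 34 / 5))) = -23693775649 / 3534300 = -6703.95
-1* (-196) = 196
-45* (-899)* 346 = 13997430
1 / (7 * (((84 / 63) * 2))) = 3 / 56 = 0.05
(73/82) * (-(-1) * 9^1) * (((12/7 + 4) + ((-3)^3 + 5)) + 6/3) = -32850/287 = -114.46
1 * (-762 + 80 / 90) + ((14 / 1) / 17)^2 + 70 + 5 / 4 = -7170259 / 10404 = -689.18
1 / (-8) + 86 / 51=637 / 408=1.56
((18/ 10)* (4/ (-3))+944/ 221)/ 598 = 1034/ 330395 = 0.00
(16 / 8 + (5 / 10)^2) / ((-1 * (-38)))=0.06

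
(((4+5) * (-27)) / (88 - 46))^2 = 6561 / 196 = 33.47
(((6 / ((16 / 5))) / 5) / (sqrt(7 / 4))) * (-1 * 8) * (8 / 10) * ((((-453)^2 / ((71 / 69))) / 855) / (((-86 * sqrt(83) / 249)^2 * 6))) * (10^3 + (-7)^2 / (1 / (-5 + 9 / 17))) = -15602379275268 * sqrt(7) / 7420545475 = -5562.94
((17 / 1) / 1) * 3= 51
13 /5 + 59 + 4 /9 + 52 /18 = 974 /15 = 64.93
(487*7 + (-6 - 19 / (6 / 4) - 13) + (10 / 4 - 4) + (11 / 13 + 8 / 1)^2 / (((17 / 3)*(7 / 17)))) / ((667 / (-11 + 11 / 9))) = -49.98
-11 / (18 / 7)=-4.28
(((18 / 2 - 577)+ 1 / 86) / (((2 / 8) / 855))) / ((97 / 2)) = -40051.96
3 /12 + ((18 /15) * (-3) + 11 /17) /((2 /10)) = -987 /68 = -14.51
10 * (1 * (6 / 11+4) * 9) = 4500 / 11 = 409.09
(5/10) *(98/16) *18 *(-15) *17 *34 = -1911735/4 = -477933.75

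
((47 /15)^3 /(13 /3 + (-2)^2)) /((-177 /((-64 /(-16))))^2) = 1661168 /881128125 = 0.00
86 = 86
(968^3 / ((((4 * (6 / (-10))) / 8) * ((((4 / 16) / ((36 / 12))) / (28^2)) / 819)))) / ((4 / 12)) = -69888751525232640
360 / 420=6 / 7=0.86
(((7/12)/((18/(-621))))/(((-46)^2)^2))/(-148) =7/230491648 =0.00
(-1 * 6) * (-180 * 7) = 7560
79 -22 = 57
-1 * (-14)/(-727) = -14/727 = -0.02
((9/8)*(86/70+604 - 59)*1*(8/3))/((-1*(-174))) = 9559/1015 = 9.42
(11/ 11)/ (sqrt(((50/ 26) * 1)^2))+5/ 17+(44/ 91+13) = 552961/ 38675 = 14.30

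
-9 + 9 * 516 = 4635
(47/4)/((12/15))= 235/16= 14.69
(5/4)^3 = 125/64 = 1.95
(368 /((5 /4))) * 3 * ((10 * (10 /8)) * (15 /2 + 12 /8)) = 99360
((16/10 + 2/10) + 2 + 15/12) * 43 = 4343/20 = 217.15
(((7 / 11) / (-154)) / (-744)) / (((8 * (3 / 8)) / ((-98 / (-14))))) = 7 / 540144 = 0.00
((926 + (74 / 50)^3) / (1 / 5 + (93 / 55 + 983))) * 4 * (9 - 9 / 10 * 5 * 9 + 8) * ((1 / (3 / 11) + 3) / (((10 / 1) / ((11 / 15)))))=-36698597716 / 846390625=-43.36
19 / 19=1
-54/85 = -0.64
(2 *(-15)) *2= -60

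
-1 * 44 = -44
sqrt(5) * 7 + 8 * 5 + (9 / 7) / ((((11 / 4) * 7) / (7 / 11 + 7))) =7 * sqrt(5) + 34312 / 847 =56.16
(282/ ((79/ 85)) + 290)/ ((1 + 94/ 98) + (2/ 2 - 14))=-2297120/ 42739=-53.75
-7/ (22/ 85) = -595/ 22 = -27.05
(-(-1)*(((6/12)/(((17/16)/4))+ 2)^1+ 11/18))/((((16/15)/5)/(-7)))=-240625/1632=-147.44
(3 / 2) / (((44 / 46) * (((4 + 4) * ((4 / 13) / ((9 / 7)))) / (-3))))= -24219 / 9856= -2.46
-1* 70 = -70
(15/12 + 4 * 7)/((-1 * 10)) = -117/40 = -2.92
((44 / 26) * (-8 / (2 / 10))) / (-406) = 440 / 2639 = 0.17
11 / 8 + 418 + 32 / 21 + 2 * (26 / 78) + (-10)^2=87623 / 168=521.57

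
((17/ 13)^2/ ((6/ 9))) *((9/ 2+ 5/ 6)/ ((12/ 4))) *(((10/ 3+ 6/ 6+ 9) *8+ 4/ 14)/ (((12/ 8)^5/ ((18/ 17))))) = 19549184/ 287469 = 68.00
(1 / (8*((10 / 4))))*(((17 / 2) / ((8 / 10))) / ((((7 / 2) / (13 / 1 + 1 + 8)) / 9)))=1683 / 56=30.05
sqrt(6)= 2.45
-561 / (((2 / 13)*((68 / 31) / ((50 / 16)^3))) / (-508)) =26390203125 / 1024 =25771682.74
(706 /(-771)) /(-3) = 706 /2313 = 0.31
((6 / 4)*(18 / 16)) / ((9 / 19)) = 57 / 16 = 3.56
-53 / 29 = -1.83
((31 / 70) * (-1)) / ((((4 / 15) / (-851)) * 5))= 79143 / 280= 282.65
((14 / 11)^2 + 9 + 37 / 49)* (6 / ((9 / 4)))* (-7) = -539536 / 2541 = -212.33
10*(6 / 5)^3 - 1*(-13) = 757 / 25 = 30.28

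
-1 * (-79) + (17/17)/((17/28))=1371/17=80.65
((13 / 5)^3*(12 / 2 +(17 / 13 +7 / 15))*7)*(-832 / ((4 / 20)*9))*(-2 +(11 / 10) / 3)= 36557236352 / 50625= 722118.25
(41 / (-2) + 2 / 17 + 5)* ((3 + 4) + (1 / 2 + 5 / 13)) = -107215 / 884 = -121.28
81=81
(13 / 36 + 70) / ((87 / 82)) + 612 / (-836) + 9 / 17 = 367862189 / 5563998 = 66.11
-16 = -16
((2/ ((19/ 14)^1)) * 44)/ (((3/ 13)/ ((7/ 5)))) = 112112/ 285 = 393.38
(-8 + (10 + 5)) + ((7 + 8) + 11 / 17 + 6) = 487 / 17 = 28.65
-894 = -894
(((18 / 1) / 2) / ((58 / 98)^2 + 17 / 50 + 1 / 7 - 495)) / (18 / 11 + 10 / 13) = -660275 / 87212428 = -0.01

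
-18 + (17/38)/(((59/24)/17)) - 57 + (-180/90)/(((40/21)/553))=-14630313/22420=-652.56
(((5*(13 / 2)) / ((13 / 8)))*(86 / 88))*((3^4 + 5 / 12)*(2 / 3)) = 210055 / 198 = 1060.88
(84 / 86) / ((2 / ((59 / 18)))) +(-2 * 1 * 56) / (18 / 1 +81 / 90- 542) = 2449363 / 1349598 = 1.81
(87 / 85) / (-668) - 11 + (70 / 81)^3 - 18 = -855652074787 / 30175219980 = -28.36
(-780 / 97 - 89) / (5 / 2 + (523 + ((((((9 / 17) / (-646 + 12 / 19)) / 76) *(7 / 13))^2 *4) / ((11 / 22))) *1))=-138250027162644904 / 748654813510963981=-0.18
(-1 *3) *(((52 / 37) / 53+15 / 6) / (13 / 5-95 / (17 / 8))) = 842265 / 4678946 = 0.18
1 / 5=0.20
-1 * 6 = -6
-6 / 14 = -3 / 7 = -0.43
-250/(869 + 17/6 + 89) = -300/1153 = -0.26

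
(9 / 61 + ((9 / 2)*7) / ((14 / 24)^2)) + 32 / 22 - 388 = -1380103 / 4697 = -293.83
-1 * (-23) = 23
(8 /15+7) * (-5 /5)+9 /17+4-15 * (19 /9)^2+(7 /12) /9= -69.79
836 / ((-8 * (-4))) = 209 / 8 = 26.12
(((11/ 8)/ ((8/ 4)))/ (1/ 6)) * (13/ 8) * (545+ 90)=272415/ 64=4256.48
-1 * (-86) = 86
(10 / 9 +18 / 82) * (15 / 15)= 491 / 369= 1.33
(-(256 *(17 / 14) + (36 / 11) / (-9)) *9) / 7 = -215172 / 539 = -399.21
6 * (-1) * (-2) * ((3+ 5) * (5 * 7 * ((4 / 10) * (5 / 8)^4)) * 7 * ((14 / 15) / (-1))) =-42875 / 32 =-1339.84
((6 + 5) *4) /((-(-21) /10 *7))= 440 /147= 2.99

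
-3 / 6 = -1 / 2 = -0.50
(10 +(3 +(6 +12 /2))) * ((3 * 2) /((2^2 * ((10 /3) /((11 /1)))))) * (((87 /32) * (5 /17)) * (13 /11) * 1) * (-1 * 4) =-254475 /544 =-467.78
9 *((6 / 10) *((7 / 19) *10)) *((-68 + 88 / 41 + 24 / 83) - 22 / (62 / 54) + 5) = -3179173914 / 2004367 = -1586.12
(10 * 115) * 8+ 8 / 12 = 27602 / 3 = 9200.67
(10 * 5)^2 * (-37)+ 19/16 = -1479981/16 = -92498.81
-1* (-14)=14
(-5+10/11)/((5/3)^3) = -243/275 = -0.88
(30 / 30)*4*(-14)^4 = 153664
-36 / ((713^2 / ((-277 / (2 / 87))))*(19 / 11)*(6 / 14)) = 11133738 / 9659011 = 1.15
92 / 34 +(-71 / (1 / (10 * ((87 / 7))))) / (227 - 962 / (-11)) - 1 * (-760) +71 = 110539953 / 137207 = 805.64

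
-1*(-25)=25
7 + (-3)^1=4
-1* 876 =-876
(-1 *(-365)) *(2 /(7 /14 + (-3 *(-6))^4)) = 1460 /209953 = 0.01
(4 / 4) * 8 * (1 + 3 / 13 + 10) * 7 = 8176 / 13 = 628.92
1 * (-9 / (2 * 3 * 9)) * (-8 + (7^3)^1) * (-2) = 335 / 3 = 111.67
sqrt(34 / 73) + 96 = 96.68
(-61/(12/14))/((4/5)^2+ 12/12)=-10675/246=-43.39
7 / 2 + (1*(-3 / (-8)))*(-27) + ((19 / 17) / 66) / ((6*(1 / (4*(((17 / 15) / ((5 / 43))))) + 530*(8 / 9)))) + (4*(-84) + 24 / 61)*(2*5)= -223803195106809 / 66554799080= -3362.69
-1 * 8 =-8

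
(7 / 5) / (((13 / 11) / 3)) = 3.55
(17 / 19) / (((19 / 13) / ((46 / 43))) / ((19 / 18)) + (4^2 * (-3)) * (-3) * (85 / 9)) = 5083 / 7733513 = 0.00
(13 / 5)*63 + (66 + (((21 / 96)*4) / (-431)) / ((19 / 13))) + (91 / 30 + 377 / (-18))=124930565 / 589608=211.89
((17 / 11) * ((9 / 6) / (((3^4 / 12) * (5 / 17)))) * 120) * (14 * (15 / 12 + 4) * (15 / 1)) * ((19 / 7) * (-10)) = -46124400 / 11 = -4193127.27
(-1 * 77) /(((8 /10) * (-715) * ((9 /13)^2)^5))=5.32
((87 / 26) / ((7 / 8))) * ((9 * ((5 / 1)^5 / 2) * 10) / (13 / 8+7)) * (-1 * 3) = -187052.08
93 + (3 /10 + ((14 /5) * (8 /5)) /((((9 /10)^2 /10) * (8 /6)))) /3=86611 /810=106.93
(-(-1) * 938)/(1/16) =15008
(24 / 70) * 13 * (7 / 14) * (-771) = -60138 / 35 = -1718.23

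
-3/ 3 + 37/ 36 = 1/ 36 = 0.03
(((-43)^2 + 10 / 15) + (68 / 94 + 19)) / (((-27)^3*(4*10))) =-32948 / 13876515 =-0.00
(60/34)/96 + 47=12789/272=47.02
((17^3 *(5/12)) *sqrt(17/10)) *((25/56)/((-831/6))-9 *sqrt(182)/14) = -14739 *sqrt(7735)/56-122825 *sqrt(170)/186144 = -23156.43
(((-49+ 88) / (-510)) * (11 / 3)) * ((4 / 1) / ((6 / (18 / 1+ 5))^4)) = -40017263 / 165240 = -242.18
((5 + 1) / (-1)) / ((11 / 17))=-102 / 11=-9.27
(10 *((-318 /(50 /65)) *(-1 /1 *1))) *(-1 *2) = -8268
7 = 7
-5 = -5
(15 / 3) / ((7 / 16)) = 80 / 7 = 11.43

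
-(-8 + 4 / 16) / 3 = 31 / 12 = 2.58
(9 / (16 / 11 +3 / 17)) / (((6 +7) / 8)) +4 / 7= 110108 / 27755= 3.97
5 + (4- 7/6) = 47/6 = 7.83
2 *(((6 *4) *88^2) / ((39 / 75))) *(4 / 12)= 3097600 / 13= 238276.92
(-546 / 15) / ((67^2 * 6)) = -91 / 67335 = -0.00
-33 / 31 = -1.06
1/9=0.11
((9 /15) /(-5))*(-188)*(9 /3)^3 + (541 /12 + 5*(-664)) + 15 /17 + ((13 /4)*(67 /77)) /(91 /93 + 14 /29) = -2060654059433 /773815350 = -2662.98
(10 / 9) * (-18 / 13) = -20 / 13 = -1.54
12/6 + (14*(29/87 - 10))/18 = -149/27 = -5.52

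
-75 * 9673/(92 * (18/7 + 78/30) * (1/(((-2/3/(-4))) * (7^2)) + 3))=-24395875/49956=-488.35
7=7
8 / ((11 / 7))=56 / 11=5.09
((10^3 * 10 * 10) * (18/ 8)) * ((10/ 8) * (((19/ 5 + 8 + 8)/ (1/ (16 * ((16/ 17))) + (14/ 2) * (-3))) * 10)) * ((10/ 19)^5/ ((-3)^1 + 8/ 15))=21384000000000000/ 490968338017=43554.74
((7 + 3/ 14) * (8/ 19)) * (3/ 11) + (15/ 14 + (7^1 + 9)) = 52375/ 2926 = 17.90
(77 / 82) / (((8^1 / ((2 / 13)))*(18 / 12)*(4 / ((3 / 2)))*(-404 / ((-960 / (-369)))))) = -385 / 13242918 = -0.00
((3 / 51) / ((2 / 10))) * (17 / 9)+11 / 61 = 404 / 549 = 0.74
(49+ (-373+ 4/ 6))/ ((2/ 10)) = -4850/ 3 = -1616.67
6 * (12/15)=24/5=4.80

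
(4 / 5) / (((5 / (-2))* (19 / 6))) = -48 / 475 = -0.10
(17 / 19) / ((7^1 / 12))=204 / 133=1.53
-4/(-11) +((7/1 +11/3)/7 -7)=-1181/231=-5.11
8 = 8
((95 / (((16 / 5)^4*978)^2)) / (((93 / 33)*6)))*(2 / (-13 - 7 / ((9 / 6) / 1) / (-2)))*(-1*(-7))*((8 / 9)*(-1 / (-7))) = -408203125 / 4584603329048346624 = -0.00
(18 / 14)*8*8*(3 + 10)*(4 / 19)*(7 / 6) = 4992 / 19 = 262.74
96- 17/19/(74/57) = 7053/74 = 95.31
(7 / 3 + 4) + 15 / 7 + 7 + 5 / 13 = 4330 / 273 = 15.86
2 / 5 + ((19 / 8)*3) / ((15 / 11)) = 45 / 8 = 5.62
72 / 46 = 36 / 23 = 1.57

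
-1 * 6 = -6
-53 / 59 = -0.90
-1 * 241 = -241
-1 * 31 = -31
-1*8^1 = -8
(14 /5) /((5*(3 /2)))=28 /75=0.37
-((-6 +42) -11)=-25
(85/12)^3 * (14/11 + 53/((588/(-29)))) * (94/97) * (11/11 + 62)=-29101.08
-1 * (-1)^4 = -1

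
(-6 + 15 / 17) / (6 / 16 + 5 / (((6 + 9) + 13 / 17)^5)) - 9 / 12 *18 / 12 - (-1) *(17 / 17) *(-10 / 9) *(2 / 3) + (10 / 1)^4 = 19008140350094862721 / 1903767275449656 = 9984.49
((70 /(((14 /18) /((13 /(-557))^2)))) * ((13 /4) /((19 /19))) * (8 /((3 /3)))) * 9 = 3559140 /310249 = 11.47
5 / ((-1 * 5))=-1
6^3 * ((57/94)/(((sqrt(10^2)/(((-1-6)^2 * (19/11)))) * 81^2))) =35378/209385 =0.17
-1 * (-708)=708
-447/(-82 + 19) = 149/21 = 7.10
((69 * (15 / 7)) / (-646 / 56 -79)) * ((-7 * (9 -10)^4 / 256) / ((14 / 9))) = 621 / 21632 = 0.03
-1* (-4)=4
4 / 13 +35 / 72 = 0.79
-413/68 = -6.07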